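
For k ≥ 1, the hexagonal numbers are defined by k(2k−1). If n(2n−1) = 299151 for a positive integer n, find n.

Set n(2n−1) = 299151, giving 2n² − n − 299151 = 0.
The discriminant is 1 + 8·299151 = 2393209, and √2393209 = 1547.
So n = (1 + 1547) / 4 = 1548/4 = 387.
Check: 387·(2·387 − 1) = 299151. ✓

387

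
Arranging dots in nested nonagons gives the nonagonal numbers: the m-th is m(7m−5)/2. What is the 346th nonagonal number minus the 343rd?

7227

346·(7·346 − 5)/2 = 418141 and 343·(7·343 − 5)/2 = 410914.
Difference: 418141 − 410914 = 7227.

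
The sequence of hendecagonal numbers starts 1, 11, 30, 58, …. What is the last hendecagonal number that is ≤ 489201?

488895

Solve n(9n−7)/2 ≤ 489201 for integer n.
n = 330 gives 488895 ≤ 489201, while n = 331 gives 491866 > 489201; so the answer is 488895.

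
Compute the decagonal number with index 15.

The 15th decagonal number is n(4n−3) with n = 15.
15·(4·15 − 3) = 15·57 = 855.

855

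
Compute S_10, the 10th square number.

100

The 10th square number is n² with n = 10.
10² = 100.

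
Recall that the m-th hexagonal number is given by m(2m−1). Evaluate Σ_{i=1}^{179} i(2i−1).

3839550

Σ i(2i−1) = 2Σi² − Σi over i = 1..179.
Σi = 16110 and Σi² = 1927830.
2·1927830 − 1·16110 = 3839550.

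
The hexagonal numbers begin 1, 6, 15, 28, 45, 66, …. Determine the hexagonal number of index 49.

4753

The 49th hexagonal number is n(2n−1) with n = 49.
49·(2·49 − 1) = 49·97 = 4753.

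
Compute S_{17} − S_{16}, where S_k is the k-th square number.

33

n² − (n−1)² = 2n − 1, so 17² − 16² = 2·17 − 1 = 33.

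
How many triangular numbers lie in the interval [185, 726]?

19

The n-th triangular number is n(n+1)/2.
Smallest index with value ≥ 185: n = 19 (giving 190).
Largest index with value ≤ 726: n = 37 (giving 703).
Indices 19 through 37: 19 terms.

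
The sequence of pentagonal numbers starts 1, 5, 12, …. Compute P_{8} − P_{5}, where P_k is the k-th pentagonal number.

8·(3·8 − 1)/2 = 92 and 5·(3·5 − 1)/2 = 35.
Difference: 92 − 35 = 57.

57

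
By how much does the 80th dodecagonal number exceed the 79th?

791

Consecutive dodecagonal numbers differ by 10n − 9: here 10·80 − 9 = 791.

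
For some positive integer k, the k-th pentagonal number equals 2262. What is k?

Set n(3n−1)/2 = 2262, giving 3n² − n − 4524 = 0.
The discriminant is 1 + 24·2262 = 54289, and √54289 = 233.
So n = (1 + 233) / 6 = 234/6 = 39.
Check: 39·(3·39 − 1)/2 = 2262. ✓

39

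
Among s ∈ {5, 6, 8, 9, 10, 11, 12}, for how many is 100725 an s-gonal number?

2

s = 5: P(5, 259) = 100492 and P(5, 260) = 101270; 100725 is not s-gonal.
s = 6: P(6, 224) = 100128 and P(6, 225) = 101025; 100725 is not s-gonal.
s = 8: P(8, 183) = 100101 and P(8, 184) = 101200; 100725 is not s-gonal.
s = 9: P(9, 170) = 100725. ✓
s = 10: P(10, 159) = 100647 and P(10, 160) = 101920; 100725 is not s-gonal.
s = 11: P(11, 150) = 100725. ✓
s = 12: P(12, 142) = 100252 and P(12, 143) = 101673; 100725 is not s-gonal.
Hits: s ∈ {9, 11} → 2.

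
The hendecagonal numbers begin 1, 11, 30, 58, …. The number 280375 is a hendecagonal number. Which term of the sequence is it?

Set n(9n−7)/2 = 280375, giving 9n² − 7n − 560750 = 0.
The discriminant is 49 + 72·280375 = 20187049, and √20187049 = 4493.
So n = (7 + 4493) / 18 = 4500/18 = 250.

250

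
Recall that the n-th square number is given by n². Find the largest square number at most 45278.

Solve n² ≤ 45278 for integer n.
n = 212 gives 44944 ≤ 45278, while n = 213 gives 45369 > 45278; so the answer is 44944.

44944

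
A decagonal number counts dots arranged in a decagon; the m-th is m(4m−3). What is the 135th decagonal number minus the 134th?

Consecutive decagonal numbers differ by 8n − 7: here 8·135 − 7 = 1073.

1073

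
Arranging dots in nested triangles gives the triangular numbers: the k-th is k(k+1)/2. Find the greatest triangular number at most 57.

Solve n(n+1)/2 ≤ 57 for integer n.
n = 10 gives 55 ≤ 57, while n = 11 gives 66 > 57; so the answer is 55.

55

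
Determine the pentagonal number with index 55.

4510

55·(3·55 − 1)/2 = 55·164/2 = 55·82 = 4510.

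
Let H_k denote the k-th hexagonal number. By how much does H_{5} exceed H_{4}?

17

Consecutive hexagonal numbers differ by 4n − 3: here 4·5 − 3 = 17.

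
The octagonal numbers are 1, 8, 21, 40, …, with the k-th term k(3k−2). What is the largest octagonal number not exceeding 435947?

434721

Solve n(3n−2) ≤ 435947 for integer n.
n = 381 gives 434721 ≤ 435947, while n = 382 gives 437008 > 435947; so the answer is 434721.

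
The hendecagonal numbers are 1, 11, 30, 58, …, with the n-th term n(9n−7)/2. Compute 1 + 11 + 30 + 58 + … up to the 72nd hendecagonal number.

562392

Σ i(9i−7)/2 = (9Σi² − 7Σi) / 2 over i = 1..72.
Σi = 2628 and Σi² = 127020.
(9·127020 − 7·2628) / 2 = 1124784/2 = 562392.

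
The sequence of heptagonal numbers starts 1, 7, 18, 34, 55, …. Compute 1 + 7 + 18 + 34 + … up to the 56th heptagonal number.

147896

Σ i(5i−3)/2 = (5Σi² − 3Σi) / 2 over i = 1..56.
Σi = 1596 and Σi² = 60116.
(5·60116 − 3·1596) / 2 = 295792/2 = 147896.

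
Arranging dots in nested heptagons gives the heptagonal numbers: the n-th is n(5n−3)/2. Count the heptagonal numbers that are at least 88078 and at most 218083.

108

The n-th heptagonal number is n(5n−3)/2.
Smallest index with value ≥ 88078: n = 188 (giving 88078).
Largest index with value ≤ 218083: n = 295 (giving 217120).
Indices 188 through 295: 108 terms.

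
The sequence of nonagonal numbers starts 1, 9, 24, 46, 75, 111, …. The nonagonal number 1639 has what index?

22

Set n(7n−5)/2 = 1639, giving 7n² − 5n − 3278 = 0.
The discriminant is 25 + 56·1639 = 91809, and √91809 = 303.
So n = (5 + 303) / 14 = 308/14 = 22.
Check: 22·(7·22 − 5)/2 = 1639. ✓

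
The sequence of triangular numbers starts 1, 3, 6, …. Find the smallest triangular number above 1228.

1275

Solve n(n+1)/2 > 1228 for integer n.
The largest n with value ≤ 1228 is 49 (since 1225 ≤ 1228 < 1275), so the first above is n = 50, value 1275.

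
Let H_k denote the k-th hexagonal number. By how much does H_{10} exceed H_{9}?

Consecutive hexagonal numbers differ by 4n − 3: here 4·10 − 3 = 37.

37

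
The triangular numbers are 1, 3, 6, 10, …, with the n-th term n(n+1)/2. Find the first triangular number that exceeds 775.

Solve n(n+1)/2 > 775 for integer n.
The largest n with value ≤ 775 is 38 (since 741 ≤ 775 < 780), so the first above is n = 39, value 780.

780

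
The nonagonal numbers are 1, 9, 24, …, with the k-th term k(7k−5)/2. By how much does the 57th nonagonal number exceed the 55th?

57·(7·57 − 5)/2 = 11229 and 55·(7·55 − 5)/2 = 10450.
Difference: 11229 − 10450 = 779.

779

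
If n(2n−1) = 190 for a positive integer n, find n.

10

Set n(2n−1) = 190, giving 2n² − n − 190 = 0.
The discriminant is 1 + 8·190 = 1521, and √1521 = 39.
So n = (1 + 39) / 4 = 40/4 = 10.
Check: 10·(2·10 − 1) = 190. ✓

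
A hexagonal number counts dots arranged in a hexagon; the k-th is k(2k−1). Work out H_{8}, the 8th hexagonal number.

120

The 8th hexagonal number is n(2n−1) with n = 8.
8·(2·8 − 1) = 8·15 = 120.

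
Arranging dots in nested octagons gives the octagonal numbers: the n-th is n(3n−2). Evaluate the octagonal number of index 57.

The 57th octagonal number is n(3n−2) with n = 57.
57·(3·57 − 2) = 57·169 = 9633.

9633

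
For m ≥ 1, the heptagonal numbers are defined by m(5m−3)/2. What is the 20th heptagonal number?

The 20th heptagonal number is n(5n−3)/2 with n = 20.
20·(5·20 − 3)/2 = 20·97/2 = 970.

970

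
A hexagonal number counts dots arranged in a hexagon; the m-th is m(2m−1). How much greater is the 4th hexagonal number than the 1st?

4·(2·4 − 1) = 28 and 1·(2·1 − 1) = 1.
Difference: 28 − 1 = 27.

27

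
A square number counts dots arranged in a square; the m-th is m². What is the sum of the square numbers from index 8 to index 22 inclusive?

Σ_{i=8}^{22} i² = 3795 − 140 = 3655.

3655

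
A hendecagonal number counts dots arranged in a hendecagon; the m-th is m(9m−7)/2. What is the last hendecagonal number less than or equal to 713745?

711425

Solve n(9n−7)/2 ≤ 713745 for integer n.
n = 398 gives 711425 ≤ 713745, while n = 399 gives 715008 > 713745; so the answer is 711425.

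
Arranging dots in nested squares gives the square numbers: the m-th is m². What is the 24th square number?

The 24th square number is n² with n = 24.
24² = 576.

576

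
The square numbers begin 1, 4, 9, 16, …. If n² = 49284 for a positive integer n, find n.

222

We need n² = 49284, so n = √49284 = 222.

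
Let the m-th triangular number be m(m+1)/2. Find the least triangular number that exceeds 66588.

66795

Solve n(n+1)/2 > 66588 for integer n.
The largest n with value ≤ 66588 is 364 (since 66430 ≤ 66588 < 66795), so the first above is n = 365, value 66795.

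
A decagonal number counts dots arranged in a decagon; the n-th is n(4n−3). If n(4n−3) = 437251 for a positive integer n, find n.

331

Set n(4n−3) = 437251, giving 4n² − 3n − 437251 = 0.
The discriminant is 9 + 16·437251 = 6996025, and √6996025 = 2645.
So n = (3 + 2645) / 8 = 2648/8 = 331.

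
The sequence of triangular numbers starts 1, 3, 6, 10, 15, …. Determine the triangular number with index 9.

The 9th triangular number is n(n+1)/2 with n = 9.
9·10/2 = 90/2 = 45.

45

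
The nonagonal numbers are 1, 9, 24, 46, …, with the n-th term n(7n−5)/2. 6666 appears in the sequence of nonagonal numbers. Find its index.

44

Set n(7n−5)/2 = 6666, giving 7n² − 5n − 13332 = 0.
The discriminant is 25 + 56·6666 = 373321, and √373321 = 611.
So n = (5 + 611) / 14 = 616/14 = 44.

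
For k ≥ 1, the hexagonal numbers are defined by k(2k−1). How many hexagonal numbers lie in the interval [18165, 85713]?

112

The n-th hexagonal number is n(2n−1).
Smallest index with value ≥ 18165: n = 96 (giving 18336).
Largest index with value ≤ 85713: n = 207 (giving 85491).
Indices 96 through 207: 112 terms.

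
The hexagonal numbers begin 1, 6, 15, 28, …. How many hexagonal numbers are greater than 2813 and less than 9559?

32

The n-th hexagonal number is n(2n−1).
Smallest index with value > 2813: n = 38 (giving 2850).
Largest index with value < 9559: n = 69 (giving 9453).
Indices 38 through 69: 32 terms.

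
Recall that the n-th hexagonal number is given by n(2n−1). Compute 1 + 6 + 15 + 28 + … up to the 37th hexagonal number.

34447

Σ i(2i−1) = 2Σi² − Σi over i = 1..37.
Σi = 703 and Σi² = 17575.
2·17575 − 1·703 = 34447.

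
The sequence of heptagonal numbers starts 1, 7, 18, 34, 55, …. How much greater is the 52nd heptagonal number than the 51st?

Consecutive heptagonal numbers differ by 5n − 4: here 5·52 − 4 = 256.

256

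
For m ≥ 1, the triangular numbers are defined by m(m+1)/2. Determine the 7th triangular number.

The 7th triangular number is n(n+1)/2 with n = 7.
7·8/2 = 56/2 = 28.

28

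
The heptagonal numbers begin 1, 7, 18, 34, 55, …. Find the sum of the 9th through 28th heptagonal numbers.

Σ i(5i−3)/2 = (5Σi² − 3Σi) / 2 over i = 9..28.
Σi = 406 − 36 = 370 and Σi² = 7714 − 204 = 7510.
(5·7510 − 3·370) / 2 = 36440/2 = 18220.

18220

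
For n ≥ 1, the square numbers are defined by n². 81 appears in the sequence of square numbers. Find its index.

We need n² = 81, so n = √81 = 9.
Check: 9² = 81. ✓

9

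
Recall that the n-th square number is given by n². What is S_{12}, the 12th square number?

144

The 12th square number is n² with n = 12.
12² = 144.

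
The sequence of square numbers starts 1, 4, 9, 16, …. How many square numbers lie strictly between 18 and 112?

The n-th square number is n².
Smallest index with value > 18: n = 5 (giving 25).
Largest index with value < 112: n = 10 (giving 100).
Indices 5 through 10: 6 terms.

6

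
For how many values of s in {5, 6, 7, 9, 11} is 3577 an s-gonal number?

s = 5: P(5, 49) = 3577. ✓
s = 6: P(6, 42) = 3486 and P(6, 43) = 3655; 3577 is not s-gonal.
s = 7: P(7, 38) = 3553 and P(7, 39) = 3744; 3577 is not s-gonal.
s = 9: P(9, 32) = 3504 and P(9, 33) = 3729; 3577 is not s-gonal.
s = 11: P(11, 28) = 3430 and P(11, 29) = 3683; 3577 is not s-gonal.
Hits: s ∈ {5} → 1.

1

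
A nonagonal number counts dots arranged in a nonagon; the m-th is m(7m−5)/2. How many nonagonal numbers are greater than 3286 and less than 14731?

34

The n-th nonagonal number is n(7n−5)/2.
Smallest index with value > 3286: n = 32 (giving 3504).
Largest index with value < 14731: n = 65 (giving 14625).
Indices 32 through 65: 34 terms.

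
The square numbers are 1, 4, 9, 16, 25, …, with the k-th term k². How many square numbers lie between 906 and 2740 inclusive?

The n-th square number is n².
Smallest index with value ≥ 906: n = 31 (giving 961).
Largest index with value ≤ 2740: n = 52 (giving 2704).
Indices 31 through 52: 22 terms.

22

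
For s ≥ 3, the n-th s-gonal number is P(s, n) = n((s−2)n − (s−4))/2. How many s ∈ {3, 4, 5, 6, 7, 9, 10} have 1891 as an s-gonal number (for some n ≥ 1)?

2

s = 3: P(3, 61) = 1891. ✓
s = 4: P(4, 43) = 1849 and P(4, 44) = 1936; 1891 is not s-gonal.
s = 5: P(5, 35) = 1820 and P(5, 36) = 1926; 1891 is not s-gonal.
s = 6: P(6, 31) = 1891. ✓
s = 7: P(7, 27) = 1782 and P(7, 28) = 1918; 1891 is not s-gonal.
s = 9: P(9, 23) = 1794 and P(9, 24) = 1956; 1891 is not s-gonal.
s = 10: P(10, 22) = 1870 and P(10, 23) = 2047; 1891 is not s-gonal.
Hits: s ∈ {3, 6} → 2.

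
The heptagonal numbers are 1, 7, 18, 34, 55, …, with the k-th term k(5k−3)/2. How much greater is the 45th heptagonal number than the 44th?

221

Consecutive heptagonal numbers differ by 5n − 4: here 5·45 − 4 = 221.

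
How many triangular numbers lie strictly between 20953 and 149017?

The n-th triangular number is n(n+1)/2.
Smallest index with value > 20953: n = 205 (giving 21115).
Largest index with value < 149017: n = 545 (giving 148785).
Indices 205 through 545: 341 terms.

341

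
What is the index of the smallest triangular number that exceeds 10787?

Solve n(n+1)/2 > 10787 for integer n.
The largest n with value ≤ 10787 is 146 (since 10731 ≤ 10787 < 10878), so the first above is n = 147, value 10878.

147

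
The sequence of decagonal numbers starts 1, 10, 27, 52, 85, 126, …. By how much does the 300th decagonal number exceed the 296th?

9524

300·(4·300 − 3) = 359100 and 296·(4·296 − 3) = 349576.
Difference: 359100 − 349576 = 9524.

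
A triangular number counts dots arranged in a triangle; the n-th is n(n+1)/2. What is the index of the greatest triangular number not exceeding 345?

25

Solve n(n+1)/2 ≤ 345 for integer n.
n = 25 gives 325 ≤ 345, while n = 26 gives 351 > 345; so the answer is index 25.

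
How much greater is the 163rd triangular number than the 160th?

486

163·164/2 = 13366 and 160·161/2 = 12880.
Difference: 13366 − 12880 = 486.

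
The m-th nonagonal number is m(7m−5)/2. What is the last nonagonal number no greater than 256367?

256366

Solve n(7n−5)/2 ≤ 256367 for integer n.
n = 271 gives 256366 ≤ 256367, while n = 272 gives 258264 > 256367; so the answer is 256366.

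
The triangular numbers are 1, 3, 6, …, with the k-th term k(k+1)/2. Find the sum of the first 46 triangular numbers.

17296

Σ i(i+1)/2 = (Σi² + Σi) / 2 over i = 1..46.
Σi = 1081 and Σi² = 33511.
(1·33511 + 1·1081) / 2 = 34592/2 = 17296.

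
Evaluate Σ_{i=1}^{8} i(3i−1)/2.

Σ i(3i−1)/2 = (3Σi² − Σi) / 2 over i = 1..8.
Σi = 36 and Σi² = 204.
(3·204 − 1·36) / 2 = 576/2 = 288.

288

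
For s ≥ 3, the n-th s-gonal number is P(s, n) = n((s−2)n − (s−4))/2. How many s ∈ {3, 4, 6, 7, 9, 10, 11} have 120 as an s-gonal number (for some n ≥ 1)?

2

s = 3: P(3, 15) = 120. ✓
s = 4: P(4, 10) = 100 and P(4, 11) = 121; 120 is not s-gonal.
s = 6: P(6, 8) = 120. ✓
s = 7: P(7, 7) = 112 and P(7, 8) = 148; 120 is not s-gonal.
s = 9: P(9, 6) = 111 and P(9, 7) = 154; 120 is not s-gonal.
s = 10: P(10, 5) = 85 and P(10, 6) = 126; 120 is not s-gonal.
s = 11: P(11, 5) = 95 and P(11, 6) = 141; 120 is not s-gonal.
Hits: s ∈ {3, 6} → 2.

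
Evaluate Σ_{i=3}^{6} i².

86

Σ_{i=3}^{6} i² = 91 − 5 = 86.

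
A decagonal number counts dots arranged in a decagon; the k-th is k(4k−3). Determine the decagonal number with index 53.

The 53rd decagonal number is n(4n−3) with n = 53.
53·(4·53 − 3) = 53·209 = 11077.

11077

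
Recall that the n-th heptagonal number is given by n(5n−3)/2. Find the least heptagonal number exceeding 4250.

4347

Solve n(5n−3)/2 > 4250 for integer n.
The largest n with value ≤ 4250 is 41 (since 4141 ≤ 4250 < 4347), so the first above is n = 42, value 4347.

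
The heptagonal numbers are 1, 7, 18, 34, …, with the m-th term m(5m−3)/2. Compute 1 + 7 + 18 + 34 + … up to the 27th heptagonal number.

16758

Σ i(5i−3)/2 = (5Σi² − 3Σi) / 2 over i = 1..27.
Σi = 378 and Σi² = 6930.
(5·6930 − 3·378) / 2 = 33516/2 = 16758.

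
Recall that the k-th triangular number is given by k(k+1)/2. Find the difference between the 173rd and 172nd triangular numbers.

Consecutive triangular numbers differ by n: T_{173} − T_{172} = 173.

173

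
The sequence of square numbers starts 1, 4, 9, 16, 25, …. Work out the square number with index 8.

8² = 64.

64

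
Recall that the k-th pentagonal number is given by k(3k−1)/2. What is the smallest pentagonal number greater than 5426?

5551

Solve n(3n−1)/2 > 5426 for integer n.
The largest n with value ≤ 5426 is 60 (since 5370 ≤ 5426 < 5551), so the first above is n = 61, value 5551.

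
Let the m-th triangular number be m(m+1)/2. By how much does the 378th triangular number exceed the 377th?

378

Consecutive triangular numbers differ by n: T_{378} − T_{377} = 378.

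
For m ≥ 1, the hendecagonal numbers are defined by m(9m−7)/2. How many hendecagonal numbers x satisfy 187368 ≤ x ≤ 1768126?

The n-th hendecagonal number is n(9n−7)/2.
Smallest index with value ≥ 187368: n = 205 (giving 188395).
Largest index with value ≤ 1768126: n = 627 (giving 1766886).
Indices 205 through 627: 423 terms.

423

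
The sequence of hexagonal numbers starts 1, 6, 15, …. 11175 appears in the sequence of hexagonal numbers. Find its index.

75

Set n(2n−1) = 11175, giving 2n² − n − 11175 = 0.
The discriminant is 1 + 8·11175 = 89401, and √89401 = 299.
So n = (1 + 299) / 4 = 300/4 = 75.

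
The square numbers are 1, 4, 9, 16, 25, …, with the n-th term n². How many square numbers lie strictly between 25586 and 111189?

174

The n-th square number is n².
Smallest index with value > 25586: n = 160 (giving 25600).
Largest index with value < 111189: n = 333 (giving 110889).
Indices 160 through 333: 174 terms.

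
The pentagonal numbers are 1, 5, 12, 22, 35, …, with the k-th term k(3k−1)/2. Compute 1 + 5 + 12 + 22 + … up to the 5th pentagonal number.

Σ i(3i−1)/2 = (3Σi² − Σi) / 2 over i = 1..5.
Σi = 15 and Σi² = 55.
(3·55 − 1·15) / 2 = 150/2 = 75.

75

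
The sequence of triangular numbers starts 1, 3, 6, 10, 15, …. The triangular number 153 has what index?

17

Set n(n+1)/2 = 153, giving n² + n − 306 = 0.
The discriminant is 1 + 8·153 = 1225, and √1225 = 35.
So n = (-1 + 35) / 2 = 34/2 = 17.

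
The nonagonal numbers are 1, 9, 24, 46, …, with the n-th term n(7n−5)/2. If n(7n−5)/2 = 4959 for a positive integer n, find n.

38

Set n(7n−5)/2 = 4959, giving 7n² − 5n − 9918 = 0.
The discriminant is 25 + 56·4959 = 277729, and √277729 = 527.
So n = (5 + 527) / 14 = 532/14 = 38.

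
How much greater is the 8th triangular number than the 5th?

21

8·9/2 = 36 and 5·6/2 = 15.
Difference: 36 − 15 = 21.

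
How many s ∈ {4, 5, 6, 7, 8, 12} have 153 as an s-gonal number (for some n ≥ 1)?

1

s = 4: P(4, 12) = 144 and P(4, 13) = 169; 153 is not s-gonal.
s = 5: P(5, 10) = 145 and P(5, 11) = 176; 153 is not s-gonal.
s = 6: P(6, 9) = 153. ✓
s = 7: P(7, 8) = 148 and P(7, 9) = 189; 153 is not s-gonal.
s = 8: P(8, 7) = 133 and P(8, 8) = 176; 153 is not s-gonal.
s = 12: P(12, 5) = 105 and P(12, 6) = 156; 153 is not s-gonal.
Hits: s ∈ {6} → 1.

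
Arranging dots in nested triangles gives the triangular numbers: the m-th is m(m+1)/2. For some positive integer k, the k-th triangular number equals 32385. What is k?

254

Set n(n+1)/2 = 32385, giving n² + n − 64770 = 0.
The discriminant is 1 + 8·32385 = 259081, and √259081 = 509.
So n = (-1 + 509) / 2 = 508/2 = 254.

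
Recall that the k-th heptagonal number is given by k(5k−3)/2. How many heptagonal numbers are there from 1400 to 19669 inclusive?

66

The n-th heptagonal number is n(5n−3)/2.
Smallest index with value ≥ 1400: n = 24 (giving 1404).
Largest index with value ≤ 19669: n = 89 (giving 19669).
Indices 24 through 89: 66 terms.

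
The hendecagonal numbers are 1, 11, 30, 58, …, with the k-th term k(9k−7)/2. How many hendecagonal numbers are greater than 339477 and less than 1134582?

227

The n-th hendecagonal number is n(9n−7)/2.
Smallest index with value > 339477: n = 276 (giving 341826).
Largest index with value < 1134582: n = 502 (giving 1132261).
Indices 276 through 502: 227 terms.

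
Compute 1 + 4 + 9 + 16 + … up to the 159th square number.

Σ_{i=1}^{159} i² = 159·160·319/6 = 1352560.

1352560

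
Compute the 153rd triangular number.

11781

The 153rd triangular number is n(n+1)/2 with n = 153.
153·154/2 = 23562/2 = 11781.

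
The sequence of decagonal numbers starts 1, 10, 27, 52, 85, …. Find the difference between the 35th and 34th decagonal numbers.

273

Consecutive decagonal numbers differ by 8n − 7: here 8·35 − 7 = 273.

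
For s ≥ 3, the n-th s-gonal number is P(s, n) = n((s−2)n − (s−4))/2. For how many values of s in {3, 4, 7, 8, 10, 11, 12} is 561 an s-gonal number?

2

s = 3: P(3, 33) = 561. ✓
s = 4: P(4, 23) = 529 and P(4, 24) = 576; 561 is not s-gonal.
s = 7: P(7, 15) = 540 and P(7, 16) = 616; 561 is not s-gonal.
s = 8: P(8, 14) = 560 and P(8, 15) = 645; 561 is not s-gonal.
s = 10: P(10, 12) = 540 and P(10, 13) = 637; 561 is not s-gonal.
s = 11: P(11, 11) = 506 and P(11, 12) = 606; 561 is not s-gonal.
s = 12: P(12, 11) = 561. ✓
Hits: s ∈ {3, 12} → 2.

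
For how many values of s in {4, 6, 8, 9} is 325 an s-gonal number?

2

s = 4: P(4, 18) = 324 and P(4, 19) = 361; 325 is not s-gonal.
s = 6: P(6, 13) = 325. ✓
s = 8: P(8, 10) = 280 and P(8, 11) = 341; 325 is not s-gonal.
s = 9: P(9, 10) = 325. ✓
Hits: s ∈ {6, 9} → 2.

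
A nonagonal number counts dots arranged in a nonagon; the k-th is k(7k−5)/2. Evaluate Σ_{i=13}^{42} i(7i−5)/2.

Σ i(7i−5)/2 = (7Σi² − 5Σi) / 2 over i = 13..42.
Σi = 903 − 78 = 825 and Σi² = 25585 − 650 = 24935.
(7·24935 − 5·825) / 2 = 170420/2 = 85210.

85210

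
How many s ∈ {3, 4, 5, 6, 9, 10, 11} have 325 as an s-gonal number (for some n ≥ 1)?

3

s = 3: P(3, 25) = 325. ✓
s = 4: P(4, 18) = 324 and P(4, 19) = 361; 325 is not s-gonal.
s = 5: P(5, 14) = 287 and P(5, 15) = 330; 325 is not s-gonal.
s = 6: P(6, 13) = 325. ✓
s = 9: P(9, 10) = 325. ✓
s = 10: P(10, 9) = 297 and P(10, 10) = 370; 325 is not s-gonal.
s = 11: P(11, 8) = 260 and P(11, 9) = 333; 325 is not s-gonal.
Hits: s ∈ {3, 6, 9} → 3.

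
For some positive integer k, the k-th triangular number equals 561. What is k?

33

Set n(n+1)/2 = 561, giving n² + n − 1122 = 0.
The discriminant is 1 + 8·561 = 4489, and √4489 = 67.
So n = (-1 + 67) / 2 = 66/2 = 33.
Check: 33·34/2 = 561. ✓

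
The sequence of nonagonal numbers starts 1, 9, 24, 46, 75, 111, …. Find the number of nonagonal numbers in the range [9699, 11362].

The n-th nonagonal number is n(7n−5)/2.
Smallest index with value ≥ 9699: n = 53 (giving 9699).
Largest index with value ≤ 11362: n = 57 (giving 11229).
Indices 53 through 57: 5 terms.

5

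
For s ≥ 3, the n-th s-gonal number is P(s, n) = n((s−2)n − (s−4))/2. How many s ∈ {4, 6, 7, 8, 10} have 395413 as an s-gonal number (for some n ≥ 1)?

s = 4: P(4, 628) = 394384 and P(4, 629) = 395641; 395413 is not s-gonal.
s = 6: P(6, 444) = 393828 and P(6, 445) = 395605; 395413 is not s-gonal.
s = 7: P(7, 398) = 395413. ✓
s = 8: P(8, 363) = 394581 and P(8, 364) = 396760; 395413 is not s-gonal.
s = 10: P(10, 314) = 393442 and P(10, 315) = 395955; 395413 is not s-gonal.
Hits: s ∈ {7} → 1.

1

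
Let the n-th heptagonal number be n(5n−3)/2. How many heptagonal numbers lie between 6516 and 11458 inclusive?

17

The n-th heptagonal number is n(5n−3)/2.
Smallest index with value ≥ 6516: n = 52 (giving 6682).
Largest index with value ≤ 11458: n = 68 (giving 11458).
Indices 52 through 68: 17 terms.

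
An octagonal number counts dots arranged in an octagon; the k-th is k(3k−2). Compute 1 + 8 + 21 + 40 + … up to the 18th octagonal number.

Σ i(3i−2) = 3Σi² − 2Σi over i = 1..18.
Σi = 171 and Σi² = 2109.
3·2109 − 2·171 = 5985.

5985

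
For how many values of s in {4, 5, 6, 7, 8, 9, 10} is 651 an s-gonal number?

s = 4: P(4, 25) = 625 and P(4, 26) = 676; 651 is not s-gonal.
s = 5: P(5, 21) = 651. ✓
s = 6: P(6, 18) = 630 and P(6, 19) = 703; 651 is not s-gonal.
s = 7: P(7, 16) = 616 and P(7, 17) = 697; 651 is not s-gonal.
s = 8: P(8, 15) = 645 and P(8, 16) = 736; 651 is not s-gonal.
s = 9: P(9, 14) = 651. ✓
s = 10: P(10, 13) = 637 and P(10, 14) = 742; 651 is not s-gonal.
Hits: s ∈ {5, 9} → 2.

2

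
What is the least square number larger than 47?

49

Solve n² > 47 for integer n.
The largest n with value ≤ 47 is 6 (since 36 ≤ 47 < 49), so the first above is n = 7, value 49.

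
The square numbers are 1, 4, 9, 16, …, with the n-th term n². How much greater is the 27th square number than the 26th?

53

n² − (n−1)² = 2n − 1, so 27² − 26² = 2·27 − 1 = 53.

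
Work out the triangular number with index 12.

The 12th triangular number is n(n+1)/2 with n = 12.
12·13/2 = 156/2 = 78.

78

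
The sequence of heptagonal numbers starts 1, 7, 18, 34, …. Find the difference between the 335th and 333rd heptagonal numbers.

335·(5·335 − 3)/2 = 280060 and 333·(5·333 − 3)/2 = 276723.
Difference: 280060 − 276723 = 3337.

3337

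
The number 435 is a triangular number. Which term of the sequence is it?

29

Set n(n+1)/2 = 435, giving n² + n − 870 = 0.
The discriminant is 1 + 8·435 = 3481, and √3481 = 59.
So n = (-1 + 59) / 2 = 58/2 = 29.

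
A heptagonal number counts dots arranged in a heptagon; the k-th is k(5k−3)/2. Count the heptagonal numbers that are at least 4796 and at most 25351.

The n-th heptagonal number is n(5n−3)/2.
Smallest index with value ≥ 4796: n = 45 (giving 4995).
Largest index with value ≤ 25351: n = 101 (giving 25351).
Indices 45 through 101: 57 terms.

57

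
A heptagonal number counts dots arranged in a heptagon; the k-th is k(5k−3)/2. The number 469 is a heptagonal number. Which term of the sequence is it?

Set n(5n−3)/2 = 469, giving 5n² − 3n − 938 = 0.
The discriminant is 9 + 40·469 = 18769, and √18769 = 137.
So n = (3 + 137) / 10 = 140/10 = 14.

14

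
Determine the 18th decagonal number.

18·(4·18 − 3) = 18·69 = 1242.

1242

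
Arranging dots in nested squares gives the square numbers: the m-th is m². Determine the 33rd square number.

1089

The 33rd square number is n² with n = 33.
33² = 1089.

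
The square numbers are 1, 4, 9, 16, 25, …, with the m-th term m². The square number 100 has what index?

10

We need n² = 100, so n = √100 = 10.
Check: 10² = 100. ✓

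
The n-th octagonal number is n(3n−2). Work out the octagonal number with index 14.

14·(3·14 − 2) = 14·40 = 560.

560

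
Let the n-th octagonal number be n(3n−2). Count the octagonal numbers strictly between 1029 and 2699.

The n-th octagonal number is n(3n−2).
Smallest index with value > 1029: n = 19 (giving 1045).
Largest index with value < 2699: n = 30 (giving 2640).
Indices 19 through 30: 12 terms.

12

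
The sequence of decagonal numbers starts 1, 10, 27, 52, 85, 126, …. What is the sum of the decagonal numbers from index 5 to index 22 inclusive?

14331

Σ i(4i−3) = 4Σi² − 3Σi over i = 5..22.
Σi = 253 − 10 = 243 and Σi² = 3795 − 30 = 3765.
4·3765 − 3·243 = 14331.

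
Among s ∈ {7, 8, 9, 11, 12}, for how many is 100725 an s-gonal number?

2

s = 7: P(7, 201) = 100701 and P(7, 202) = 101707; 100725 is not s-gonal.
s = 8: P(8, 183) = 100101 and P(8, 184) = 101200; 100725 is not s-gonal.
s = 9: P(9, 170) = 100725. ✓
s = 11: P(11, 150) = 100725. ✓
s = 12: P(12, 142) = 100252 and P(12, 143) = 101673; 100725 is not s-gonal.
Hits: s ∈ {9, 11} → 2.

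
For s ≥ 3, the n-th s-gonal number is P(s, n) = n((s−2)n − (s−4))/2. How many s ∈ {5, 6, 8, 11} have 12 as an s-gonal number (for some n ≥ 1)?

1

s = 5: P(5, 3) = 12. ✓
s = 6: P(6, 2) = 6 and P(6, 3) = 15; 12 is not s-gonal.
s = 8: P(8, 2) = 8 and P(8, 3) = 21; 12 is not s-gonal.
s = 11: P(11, 2) = 11 and P(11, 3) = 30; 12 is not s-gonal.
Hits: s ∈ {5} → 1.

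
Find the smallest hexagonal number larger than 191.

Solve n(2n−1) > 191 for integer n.
The largest n with value ≤ 191 is 10 (since 190 ≤ 191 < 231), so the first above is n = 11, value 231.

231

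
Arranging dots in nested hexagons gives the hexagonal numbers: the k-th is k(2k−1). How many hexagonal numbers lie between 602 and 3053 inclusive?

22

The n-th hexagonal number is n(2n−1).
Smallest index with value ≥ 602: n = 18 (giving 630).
Largest index with value ≤ 3053: n = 39 (giving 3003).
Indices 18 through 39: 22 terms.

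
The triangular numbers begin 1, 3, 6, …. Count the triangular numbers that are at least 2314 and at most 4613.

The n-th triangular number is n(n+1)/2.
Smallest index with value ≥ 2314: n = 68 (giving 2346).
Largest index with value ≤ 4613: n = 95 (giving 4560).
Indices 68 through 95: 28 terms.

28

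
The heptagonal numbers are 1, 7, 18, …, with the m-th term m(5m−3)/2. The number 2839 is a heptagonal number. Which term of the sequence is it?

Set n(5n−3)/2 = 2839, giving 5n² − 3n − 5678 = 0.
The discriminant is 9 + 40·2839 = 113569, and √113569 = 337.
So n = (3 + 337) / 10 = 340/10 = 34.
Check: 34·(5·34 − 3)/2 = 2839. ✓

34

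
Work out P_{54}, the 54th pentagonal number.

4347

54·(3·54 − 1)/2 = 54·161/2 = 4347.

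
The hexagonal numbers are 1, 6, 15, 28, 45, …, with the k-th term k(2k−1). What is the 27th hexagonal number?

1431

The 27th hexagonal number is n(2n−1) with n = 27.
27·(2·27 − 1) = 27·53 = 1431.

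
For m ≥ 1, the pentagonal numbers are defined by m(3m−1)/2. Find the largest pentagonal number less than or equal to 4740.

4676

Solve n(3n−1)/2 ≤ 4740 for integer n.
n = 56 gives 4676 ≤ 4740, while n = 57 gives 4845 > 4740; so the answer is 4676.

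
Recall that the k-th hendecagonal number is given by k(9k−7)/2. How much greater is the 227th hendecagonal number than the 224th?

6078

227·(9·227 − 7)/2 = 231086 and 224·(9·224 − 7)/2 = 225008.
Difference: 231086 − 225008 = 6078.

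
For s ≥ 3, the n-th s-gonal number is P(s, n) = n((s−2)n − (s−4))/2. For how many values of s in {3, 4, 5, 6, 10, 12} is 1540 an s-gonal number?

3

s = 3: P(3, 55) = 1540. ✓
s = 4: P(4, 39) = 1521 and P(4, 40) = 1600; 1540 is not s-gonal.
s = 5: P(5, 32) = 1520 and P(5, 33) = 1617; 1540 is not s-gonal.
s = 6: P(6, 28) = 1540. ✓
s = 10: P(10, 20) = 1540. ✓
s = 12: P(12, 17) = 1377 and P(12, 18) = 1548; 1540 is not s-gonal.
Hits: s ∈ {3, 6, 10} → 3.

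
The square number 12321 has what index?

We need n² = 12321, so n = √12321 = 111.

111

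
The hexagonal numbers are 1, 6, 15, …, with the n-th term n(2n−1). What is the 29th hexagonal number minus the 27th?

29·(2·29 − 1) = 1653 and 27·(2·27 − 1) = 1431.
Difference: 1653 − 1431 = 222.

222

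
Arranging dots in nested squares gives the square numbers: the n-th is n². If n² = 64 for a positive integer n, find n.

8

We need n² = 64, so n = √64 = 8.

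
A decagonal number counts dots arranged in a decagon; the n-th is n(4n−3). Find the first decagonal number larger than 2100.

Solve n(4n−3) > 2100 for integer n.
The largest n with value ≤ 2100 is 23 (since 2047 ≤ 2100 < 2232), so the first above is n = 24, value 2232.

2232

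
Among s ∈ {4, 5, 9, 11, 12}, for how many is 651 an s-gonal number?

s = 4: P(4, 25) = 625 and P(4, 26) = 676; 651 is not s-gonal.
s = 5: P(5, 21) = 651. ✓
s = 9: P(9, 14) = 651. ✓
s = 11: P(11, 12) = 606 and P(11, 13) = 715; 651 is not s-gonal.
s = 12: P(12, 11) = 561 and P(12, 12) = 672; 651 is not s-gonal.
Hits: s ∈ {5, 9} → 2.

2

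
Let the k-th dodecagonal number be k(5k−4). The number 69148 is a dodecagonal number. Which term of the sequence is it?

118

Set n(5n−4) = 69148, giving 5n² − 4n − 69148 = 0.
The discriminant is 16 + 20·69148 = 1382976, and √1382976 = 1176.
So n = (4 + 1176) / 10 = 1180/10 = 118.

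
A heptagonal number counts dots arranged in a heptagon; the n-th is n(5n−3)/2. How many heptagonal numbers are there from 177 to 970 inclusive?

The n-th heptagonal number is n(5n−3)/2.
Smallest index with value ≥ 177: n = 9 (giving 189).
Largest index with value ≤ 970: n = 20 (giving 970).
Indices 9 through 20: 12 terms.

12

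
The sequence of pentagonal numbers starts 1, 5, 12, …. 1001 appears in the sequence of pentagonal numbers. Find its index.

26

Set n(3n−1)/2 = 1001, giving 3n² − n − 2002 = 0.
So n = (1 + 155) / 6 = 156/6 = 26.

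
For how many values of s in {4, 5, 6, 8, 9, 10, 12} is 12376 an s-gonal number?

2

s = 4: P(4, 111) = 12321 and P(4, 112) = 12544; 12376 is not s-gonal.
s = 5: P(5, 91) = 12376. ✓
s = 6: P(6, 78) = 12090 and P(6, 79) = 12403; 12376 is not s-gonal.
s = 8: P(8, 64) = 12160 and P(8, 65) = 12545; 12376 is not s-gonal.
s = 9: P(9, 59) = 12036 and P(9, 60) = 12450; 12376 is not s-gonal.
s = 10: P(10, 56) = 12376. ✓
s = 12: P(12, 50) = 12300 and P(12, 51) = 12801; 12376 is not s-gonal.
Hits: s ∈ {5, 10} → 2.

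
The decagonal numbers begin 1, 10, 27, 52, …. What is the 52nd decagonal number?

The 52nd decagonal number is n(4n−3) with n = 52.
52·(4·52 − 3) = 52·205 = 10660.

10660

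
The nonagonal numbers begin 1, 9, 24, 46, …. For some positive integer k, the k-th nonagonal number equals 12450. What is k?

Set n(7n−5)/2 = 12450, giving 7n² − 5n − 24900 = 0.
So n = (5 + 835) / 14 = 840/14 = 60.

60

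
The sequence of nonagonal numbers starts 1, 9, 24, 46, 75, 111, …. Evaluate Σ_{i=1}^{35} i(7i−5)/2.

50610

Σ i(7i−5)/2 = (7Σi² − 5Σi) / 2 over i = 1..35.
Σi = 630 and Σi² = 14910.
(7·14910 − 5·630) / 2 = 101220/2 = 50610.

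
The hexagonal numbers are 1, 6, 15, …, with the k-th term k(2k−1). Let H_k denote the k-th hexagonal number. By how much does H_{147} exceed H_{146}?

585

Consecutive hexagonal numbers differ by 4n − 3: here 4·147 − 3 = 585.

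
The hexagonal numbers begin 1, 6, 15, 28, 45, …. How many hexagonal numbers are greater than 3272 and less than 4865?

9

The n-th hexagonal number is n(2n−1).
Smallest index with value > 3272: n = 41 (giving 3321).
Largest index with value < 4865: n = 49 (giving 4753).
Indices 41 through 49: 9 terms.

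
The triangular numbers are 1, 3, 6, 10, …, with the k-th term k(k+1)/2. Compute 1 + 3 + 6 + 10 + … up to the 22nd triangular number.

Σ i(i+1)/2 = (Σi² + Σi) / 2 over i = 1..22.
Σi = 253 and Σi² = 3795.
(1·3795 + 1·253) / 2 = 4048/2 = 2024.

2024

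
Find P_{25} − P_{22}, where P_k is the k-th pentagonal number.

210

25·(3·25 − 1)/2 = 925 and 22·(3·22 − 1)/2 = 715.
Difference: 925 − 715 = 210.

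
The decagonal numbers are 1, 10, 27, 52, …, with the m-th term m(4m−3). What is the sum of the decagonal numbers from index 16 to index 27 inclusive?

21986

Σ i(4i−3) = 4Σi² − 3Σi over i = 16..27.
Σi = 378 − 120 = 258 and Σi² = 6930 − 1240 = 5690.
4·5690 − 3·258 = 21986.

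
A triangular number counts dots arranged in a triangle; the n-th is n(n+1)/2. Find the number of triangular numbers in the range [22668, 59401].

The n-th triangular number is n(n+1)/2.
Smallest index with value ≥ 22668: n = 213 (giving 22791).
Largest index with value ≤ 59401: n = 344 (giving 59340).
Indices 213 through 344: 132 terms.

132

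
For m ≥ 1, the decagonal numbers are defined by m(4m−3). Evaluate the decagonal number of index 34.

4522

The 34th decagonal number is n(4n−3) with n = 34.
34·(4·34 − 3) = 34·133 = 4522.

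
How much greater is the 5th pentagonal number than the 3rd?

23

5·(3·5 − 1)/2 = 35 and 3·(3·3 − 1)/2 = 12.
Difference: 35 − 12 = 23.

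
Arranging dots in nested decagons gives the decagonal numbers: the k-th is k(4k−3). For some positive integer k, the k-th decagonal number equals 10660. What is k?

52

Set n(4n−3) = 10660, giving 4n² − 3n − 10660 = 0.
The discriminant is 9 + 16·10660 = 170569, and √170569 = 413.
So n = (3 + 413) / 8 = 416/8 = 52.
Check: 52·(4·52 − 3) = 10660. ✓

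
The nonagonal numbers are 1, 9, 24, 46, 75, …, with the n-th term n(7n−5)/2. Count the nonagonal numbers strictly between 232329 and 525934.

129

The n-th nonagonal number is n(7n−5)/2.
Smallest index with value > 232329: n = 259 (giving 234136).
Largest index with value < 525934: n = 387 (giving 523224).
Indices 259 through 387: 129 terms.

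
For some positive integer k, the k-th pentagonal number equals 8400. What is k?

Set n(3n−1)/2 = 8400, giving 3n² − n − 16800 = 0.
So n = (1 + 449) / 6 = 450/6 = 75.

75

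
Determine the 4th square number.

16

4² = 16.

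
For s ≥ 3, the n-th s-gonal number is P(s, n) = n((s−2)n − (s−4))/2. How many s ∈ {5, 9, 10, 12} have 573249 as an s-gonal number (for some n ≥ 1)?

1

s = 5: P(5, 618) = 572577 and P(5, 619) = 574432; 573249 is not s-gonal.
s = 9: P(9, 405) = 573075 and P(9, 406) = 575911; 573249 is not s-gonal.
s = 10: P(10, 378) = 570402 and P(10, 379) = 573427; 573249 is not s-gonal.
s = 12: P(12, 339) = 573249. ✓
Hits: s ∈ {12} → 1.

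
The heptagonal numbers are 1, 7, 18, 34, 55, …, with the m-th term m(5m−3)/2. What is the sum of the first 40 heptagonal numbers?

54120

Σ i(5i−3)/2 = (5Σi² − 3Σi) / 2 over i = 1..40.
Σi = 820 and Σi² = 22140.
(5·22140 − 3·820) / 2 = 108240/2 = 54120.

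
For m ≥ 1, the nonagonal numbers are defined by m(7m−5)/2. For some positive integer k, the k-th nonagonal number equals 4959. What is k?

38

Set n(7n−5)/2 = 4959, giving 7n² − 5n − 9918 = 0.
So n = (5 + 527) / 14 = 532/14 = 38.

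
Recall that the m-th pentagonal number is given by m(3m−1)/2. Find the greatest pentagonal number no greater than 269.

247

Solve n(3n−1)/2 ≤ 269 for integer n.
n = 13 gives 247 ≤ 269, while n = 14 gives 287 > 269; so the answer is 247.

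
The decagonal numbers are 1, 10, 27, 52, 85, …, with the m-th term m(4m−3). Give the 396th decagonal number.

626076

The 396th decagonal number is n(4n−3) with n = 396.
396·(4·396 − 3) = 396·1581 = 626076.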